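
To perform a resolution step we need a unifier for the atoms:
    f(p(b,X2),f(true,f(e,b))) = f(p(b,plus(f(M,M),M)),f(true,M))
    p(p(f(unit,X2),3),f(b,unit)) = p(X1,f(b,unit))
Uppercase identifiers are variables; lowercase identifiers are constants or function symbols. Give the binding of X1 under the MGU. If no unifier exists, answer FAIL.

p(f(unit,plus(f(f(e,b),f(e,b)),f(e,b))),3)

Decompose f/2: p(b,X2) = p(b,plus(f(M,M),M)),  f(true,f(e,b)) = f(true,M).
Decompose p/2: b = b,  X2 = plus(f(M,M),M).
Delete trivial equation b = b.
Bind X2 := plus(f(M,M),M); substituting into the one remaining equation that mentions X2 gives: p(p(f(unit,plus(f(M,M),M)),3),f(b,unit)) = p(X1,f(b,unit)).
Decompose f/2: true = true,  f(e,b) = M.
Delete trivial equation true = true.
Bind M := f(e,b); substituting into the remaining equation gives: p(p(f(unit,plus(f(f(e,b),f(e,b)),f(e,b))),3),f(b,unit)) = p(X1,f(b,unit)). Substituting into the earlier binding gives X2 := plus(f(f(e,b),f(e,b)),f(e,b)).
Decompose p/2: p(f(unit,plus(f(f(e,b),f(e,b)),f(e,b))),3) = X1,  f(b,unit) = f(b,unit).
Bind X1 := p(f(unit,plus(f(f(e,b),f(e,b)),f(e,b))),3); no other remaining equation mentions X1.
Delete trivial equation f(b,unit) = f(b,unit).
MGU = { X2 := plus(f(f(e,b),f(e,b)),f(e,b)), M := f(e,b), X1 := p(f(unit,plus(f(f(e,b),f(e,b)),f(e,b))),3) }, so X1 := p(f(unit,plus(f(f(e,b),f(e,b)),f(e,b))),3).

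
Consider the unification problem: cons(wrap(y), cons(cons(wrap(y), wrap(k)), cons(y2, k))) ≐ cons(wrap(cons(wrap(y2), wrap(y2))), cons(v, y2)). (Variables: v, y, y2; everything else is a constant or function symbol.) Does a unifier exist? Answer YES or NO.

Decompose cons/2: wrap(y) ≐ wrap(cons(wrap(y2), wrap(y2))),  cons(cons(wrap(y), wrap(k)), cons(y2, k)) ≐ cons(v, y2).
Decompose wrap/1: y ≐ cons(wrap(y2), wrap(y2)).
Bind y := cons(wrap(y2), wrap(y2)); substituting into the remaining equation gives: cons(cons(wrap(cons(wrap(y2), wrap(y2))), wrap(k)), cons(y2, k)) ≐ cons(v, y2).
Decompose cons/2: cons(wrap(cons(wrap(y2), wrap(y2))), wrap(k)) ≐ v,  cons(y2, k) ≐ y2.
Bind v := cons(wrap(cons(wrap(y2), wrap(y2))), wrap(k)); no other remaining equation mentions v.
Occurs check fails: y2 occurs in cons(y2, k); the equation y2 ≐ cons(y2, k) has no finite solution.

NO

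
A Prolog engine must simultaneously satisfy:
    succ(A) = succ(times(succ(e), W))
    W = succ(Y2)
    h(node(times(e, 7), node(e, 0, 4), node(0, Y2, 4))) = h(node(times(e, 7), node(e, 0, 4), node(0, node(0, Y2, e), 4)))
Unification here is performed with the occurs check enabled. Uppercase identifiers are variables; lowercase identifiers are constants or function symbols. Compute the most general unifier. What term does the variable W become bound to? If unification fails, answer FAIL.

Decompose succ/1: A = times(succ(e), W).
Bind A := times(succ(e), W); no other remaining equation mentions A.
Bind W := succ(Y2); no other remaining equation mentions W. Substituting into the earlier binding gives A := times(succ(e), succ(Y2)).
Decompose h/1: node(times(e, 7), node(e, 0, 4), node(0, Y2, 4)) = node(times(e, 7), node(e, 0, 4), node(0, node(0, Y2, e), 4)).
Decompose node/3: times(e, 7) = times(e, 7),  node(e, 0, 4) = node(e, 0, 4),  node(0, Y2, 4) = node(0, node(0, Y2, e), 4).
Delete trivial equation times(e, 7) = times(e, 7).
Delete trivial equation node(e, 0, 4) = node(e, 0, 4).
Decompose node/3: 0 = 0,  Y2 = node(0, Y2, e),  4 = 4.
Delete trivial equation 0 = 0.
Occurs check fails: Y2 occurs in node(0, Y2, e); the equation Y2 = node(0, Y2, e) has no finite solution.

FAIL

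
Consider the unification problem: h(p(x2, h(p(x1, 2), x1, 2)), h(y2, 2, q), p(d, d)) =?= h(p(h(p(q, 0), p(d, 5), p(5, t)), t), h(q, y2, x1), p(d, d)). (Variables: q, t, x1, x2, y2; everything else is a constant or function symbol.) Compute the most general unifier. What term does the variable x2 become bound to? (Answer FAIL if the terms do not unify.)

Decompose h/3: p(x2, h(p(x1, 2), x1, 2)) =?= p(h(p(q, 0), p(d, 5), p(5, t)), t),  h(y2, 2, q) =?= h(q, y2, x1),  p(d, d) =?= p(d, d).
Decompose p/2: x2 =?= h(p(q, 0), p(d, 5), p(5, t)),  h(p(x1, 2), x1, 2) =?= t.
Bind x2 := h(p(q, 0), p(d, 5), p(5, t)); no other remaining equation mentions x2.
Bind t := h(p(x1, 2), x1, 2); no other remaining equation mentions t. Substituting into the earlier binding gives x2 := h(p(q, 0), p(d, 5), p(5, h(p(x1, 2), x1, 2))).
Decompose h/3: y2 =?= q,  2 =?= y2,  q =?= x1.
Bind y2 := q; substituting into the one remaining equation that mentions y2 gives: 2 =?= q.
Bind q := 2; substituting into the one remaining equation that mentions q gives: 2 =?= x1. Substituting into the earlier bindings gives x2 := h(p(2, 0), p(d, 5), p(5, h(p(x1, 2), x1, 2))), y2 := 2.
Bind x1 := 2; no other remaining equation mentions x1. Substituting into the earlier bindings gives x2 := h(p(2, 0), p(d, 5), p(5, h(p(2, 2), 2, 2))), t := h(p(2, 2), 2, 2).
Delete trivial equation p(d, d) =?= p(d, d).
MGU = { x2 ↦ h(p(2, 0), p(d, 5), p(5, h(p(2, 2), 2, 2))), t ↦ h(p(2, 2), 2, 2), y2 ↦ 2, q ↦ 2, x1 ↦ 2 }, so x2 ↦ h(p(2, 0), p(d, 5), p(5, h(p(2, 2), 2, 2))).

h(p(2, 0), p(d, 5), p(5, h(p(2, 2), 2, 2)))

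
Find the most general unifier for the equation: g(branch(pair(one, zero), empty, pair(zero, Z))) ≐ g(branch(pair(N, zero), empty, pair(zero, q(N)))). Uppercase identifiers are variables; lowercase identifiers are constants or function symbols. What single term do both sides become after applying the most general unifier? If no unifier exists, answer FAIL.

Decompose g/1: branch(pair(one, zero), empty, pair(zero, Z)) ≐ branch(pair(N, zero), empty, pair(zero, q(N))).
Decompose branch/3: pair(one, zero) ≐ pair(N, zero),  empty ≐ empty,  pair(zero, Z) ≐ pair(zero, q(N)).
Decompose pair/2: one ≐ N,  zero ≐ zero.
Bind N := one; substituting into the one remaining equation that mentions N gives: pair(zero, Z) ≐ pair(zero, q(one)).
Delete trivial equation zero ≐ zero.
Delete trivial equation empty ≐ empty.
Decompose pair/2: zero ≐ zero,  Z ≐ q(one).
Delete trivial equation zero ≐ zero.
Bind Z := q(one).
Applying the MGU to either side gives g(branch(pair(one, zero), empty, pair(zero, q(one)))).

g(branch(pair(one, zero), empty, pair(zero, q(one))))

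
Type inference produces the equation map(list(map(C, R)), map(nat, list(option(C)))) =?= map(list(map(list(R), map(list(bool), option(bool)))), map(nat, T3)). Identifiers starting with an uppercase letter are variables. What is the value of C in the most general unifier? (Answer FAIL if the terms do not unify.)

Decompose map/2: list(map(C, R)) =?= list(map(list(R), map(list(bool), option(bool)))),  map(nat, list(option(C))) =?= map(nat, T3).
Decompose list/1: map(C, R) =?= map(list(R), map(list(bool), option(bool))).
Decompose map/2: C =?= list(R),  R =?= map(list(bool), option(bool)).
Bind C := list(R); substituting into the one remaining equation that mentions C gives: map(nat, list(option(list(R)))) =?= map(nat, T3).
Bind R := map(list(bool), option(bool)); substituting into the remaining equation gives: map(nat, list(option(list(map(list(bool), option(bool)))))) =?= map(nat, T3). Substituting into the earlier binding gives C := list(map(list(bool), option(bool))).
Decompose map/2: nat =?= nat,  list(option(list(map(list(bool), option(bool))))) =?= T3.
Delete trivial equation nat =?= nat.
Bind T3 := list(option(list(map(list(bool), option(bool))))).
MGU = { C -> list(map(list(bool), option(bool))), R -> map(list(bool), option(bool)), T3 -> list(option(list(map(list(bool), option(bool))))) }, so C -> list(map(list(bool), option(bool))).

list(map(list(bool), option(bool)))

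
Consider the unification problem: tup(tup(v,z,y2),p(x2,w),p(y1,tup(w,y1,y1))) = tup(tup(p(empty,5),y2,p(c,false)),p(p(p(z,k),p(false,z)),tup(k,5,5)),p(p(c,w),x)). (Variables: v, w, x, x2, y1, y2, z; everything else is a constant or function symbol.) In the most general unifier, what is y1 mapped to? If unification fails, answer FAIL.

Decompose tup/3: tup(v,z,y2) = tup(p(empty,5),y2,p(c,false)),  p(x2,w) = p(p(p(z,k),p(false,z)),tup(k,5,5)),  p(y1,tup(w,y1,y1)) = p(p(c,w),x).
Decompose tup/3: v = p(empty,5),  z = y2,  y2 = p(c,false).
Bind v := p(empty,5); no other remaining equation mentions v.
Bind z := y2; substituting into the one remaining equation that mentions z gives: p(x2,w) = p(p(p(y2,k),p(false,y2)),tup(k,5,5)).
Bind y2 := p(c,false); substituting into the one remaining equation that mentions y2 gives: p(x2,w) = p(p(p(p(c,false),k),p(false,p(c,false))),tup(k,5,5)). Substituting into the earlier binding gives z := p(c,false).
Decompose p/2: x2 = p(p(p(c,false),k),p(false,p(c,false))),  w = tup(k,5,5).
Bind x2 := p(p(p(c,false),k),p(false,p(c,false))); no other remaining equation mentions x2.
Bind w := tup(k,5,5); substituting into the remaining equation gives: p(y1,tup(tup(k,5,5),y1,y1)) = p(p(c,tup(k,5,5)),x).
Decompose p/2: y1 = p(c,tup(k,5,5)),  tup(tup(k,5,5),y1,y1) = x.
Bind y1 := p(c,tup(k,5,5)); substituting into the remaining equation gives: tup(tup(k,5,5),p(c,tup(k,5,5)),p(c,tup(k,5,5))) = x.
Bind x := tup(tup(k,5,5),p(c,tup(k,5,5)),p(c,tup(k,5,5))).
MGU = { v := p(empty,5), z := p(c,false), y2 := p(c,false), x2 := p(p(p(c,false),k),p(false,p(c,false))), w := tup(k,5,5), y1 := p(c,tup(k,5,5)), x := tup(tup(k,5,5),p(c,tup(k,5,5)),p(c,tup(k,5,5))) }, so y1 := p(c,tup(k,5,5)).

p(c,tup(k,5,5))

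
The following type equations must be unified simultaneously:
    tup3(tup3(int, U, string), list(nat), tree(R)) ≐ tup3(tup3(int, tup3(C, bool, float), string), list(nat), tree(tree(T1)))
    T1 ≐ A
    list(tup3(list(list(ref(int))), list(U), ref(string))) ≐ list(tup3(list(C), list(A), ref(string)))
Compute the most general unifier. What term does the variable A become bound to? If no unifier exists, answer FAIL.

Decompose tup3/3: tup3(int, U, string) ≐ tup3(int, tup3(C, bool, float), string),  list(nat) ≐ list(nat),  tree(R) ≐ tree(tree(T1)).
Decompose tup3/3: int ≐ int,  U ≐ tup3(C, bool, float),  string ≐ string.
Delete trivial equation int ≐ int.
Bind U := tup3(C, bool, float); substituting into the one remaining equation that mentions U gives: list(tup3(list(list(ref(int))), list(tup3(C, bool, float)), ref(string))) ≐ list(tup3(list(C), list(A), ref(string))).
Delete trivial equation string ≐ string.
Delete trivial equation list(nat) ≐ list(nat).
Decompose tree/1: R ≐ tree(T1).
Bind R := tree(T1); no other remaining equation mentions R.
Bind T1 := A; no other remaining equation mentions T1. Substituting into the earlier binding gives R := tree(A).
Decompose list/1: tup3(list(list(ref(int))), list(tup3(C, bool, float)), ref(string)) ≐ tup3(list(C), list(A), ref(string)).
Decompose tup3/3: list(list(ref(int))) ≐ list(C),  list(tup3(C, bool, float)) ≐ list(A),  ref(string) ≐ ref(string).
Decompose list/1: list(ref(int)) ≐ C.
Bind C := list(ref(int)); substituting into the one remaining equation that mentions C gives: list(tup3(list(ref(int)), bool, float)) ≐ list(A). Substituting into the earlier binding gives U := tup3(list(ref(int)), bool, float).
Decompose list/1: tup3(list(ref(int)), bool, float) ≐ A.
Bind A := tup3(list(ref(int)), bool, float); no other remaining equation mentions A. Substituting into the earlier bindings gives R := tree(tup3(list(ref(int)), bool, float)), T1 := tup3(list(ref(int)), bool, float).
Delete trivial equation ref(string) ≐ ref(string).
MGU = { U ↦ tup3(list(ref(int)), bool, float), R ↦ tree(tup3(list(ref(int)), bool, float)), T1 ↦ tup3(list(ref(int)), bool, float), C ↦ list(ref(int)), A ↦ tup3(list(ref(int)), bool, float) }, so A ↦ tup3(list(ref(int)), bool, float).

tup3(list(ref(int)), bool, float)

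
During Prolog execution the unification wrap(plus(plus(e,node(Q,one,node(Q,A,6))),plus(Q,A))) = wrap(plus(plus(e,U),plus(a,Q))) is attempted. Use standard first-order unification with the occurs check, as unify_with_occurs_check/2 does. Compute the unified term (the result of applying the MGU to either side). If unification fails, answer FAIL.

Decompose wrap/1: plus(plus(e,node(Q,one,node(Q,A,6))),plus(Q,A)) = plus(plus(e,U),plus(a,Q)).
Decompose plus/2: plus(e,node(Q,one,node(Q,A,6))) = plus(e,U),  plus(Q,A) = plus(a,Q).
Decompose plus/2: e = e,  node(Q,one,node(Q,A,6)) = U.
Delete trivial equation e = e.
Bind U := node(Q,one,node(Q,A,6)); no other remaining equation mentions U.
Decompose plus/2: Q = a,  A = Q.
Bind Q := a; substituting into the remaining equation gives: A = a. Substituting into the earlier binding gives U := node(a,one,node(a,A,6)).
Bind A := a. Substituting into the earlier binding gives U := node(a,one,node(a,a,6)).
Applying the MGU to either side gives wrap(plus(plus(e,node(a,one,node(a,a,6))),plus(a,a))).

wrap(plus(plus(e,node(a,one,node(a,a,6))),plus(a,a)))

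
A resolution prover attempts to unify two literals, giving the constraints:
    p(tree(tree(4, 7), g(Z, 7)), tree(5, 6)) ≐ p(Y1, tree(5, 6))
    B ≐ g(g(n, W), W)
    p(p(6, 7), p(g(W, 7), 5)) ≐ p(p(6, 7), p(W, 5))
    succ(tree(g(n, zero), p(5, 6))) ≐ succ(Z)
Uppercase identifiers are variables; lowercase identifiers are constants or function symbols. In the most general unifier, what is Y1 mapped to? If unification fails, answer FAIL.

Decompose p/2: tree(tree(4, 7), g(Z, 7)) ≐ Y1,  tree(5, 6) ≐ tree(5, 6).
Bind Y1 := tree(tree(4, 7), g(Z, 7)); no other remaining equation mentions Y1.
Delete trivial equation tree(5, 6) ≐ tree(5, 6).
Bind B := g(g(n, W), W); no other remaining equation mentions B.
Decompose p/2: p(6, 7) ≐ p(6, 7),  p(g(W, 7), 5) ≐ p(W, 5).
Delete trivial equation p(6, 7) ≐ p(6, 7).
Decompose p/2: g(W, 7) ≐ W,  5 ≐ 5.
Occurs check fails: W occurs in g(W, 7); the equation W ≐ g(W, 7) has no finite solution.

FAIL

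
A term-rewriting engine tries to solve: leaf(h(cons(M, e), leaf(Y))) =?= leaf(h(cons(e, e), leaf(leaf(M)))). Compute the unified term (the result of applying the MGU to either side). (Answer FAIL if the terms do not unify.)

Decompose leaf/1: h(cons(M, e), leaf(Y)) =?= h(cons(e, e), leaf(leaf(M))).
Decompose h/2: cons(M, e) =?= cons(e, e),  leaf(Y) =?= leaf(leaf(M)).
Decompose cons/2: M =?= e,  e =?= e.
Bind M := e; substituting into the one remaining equation that mentions M gives: leaf(Y) =?= leaf(leaf(e)).
Delete trivial equation e =?= e.
Decompose leaf/1: Y =?= leaf(e).
Bind Y := leaf(e).
Applying the MGU to either side gives leaf(h(cons(e, e), leaf(leaf(e)))).

leaf(h(cons(e, e), leaf(leaf(e))))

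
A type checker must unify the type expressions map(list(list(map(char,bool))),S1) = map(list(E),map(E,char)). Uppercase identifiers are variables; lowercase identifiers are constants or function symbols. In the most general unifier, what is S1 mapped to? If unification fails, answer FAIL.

map(list(map(char,bool)),char)

Decompose map/2: list(list(map(char,bool))) = list(E),  S1 = map(E,char).
Decompose list/1: list(map(char,bool)) = E.
Bind E := list(map(char,bool)); substituting into the remaining equation gives: S1 = map(list(map(char,bool)),char).
Bind S1 := map(list(map(char,bool)),char).
MGU = { E ↦ list(map(char,bool)), S1 ↦ map(list(map(char,bool)),char) }, so S1 ↦ map(list(map(char,bool)),char).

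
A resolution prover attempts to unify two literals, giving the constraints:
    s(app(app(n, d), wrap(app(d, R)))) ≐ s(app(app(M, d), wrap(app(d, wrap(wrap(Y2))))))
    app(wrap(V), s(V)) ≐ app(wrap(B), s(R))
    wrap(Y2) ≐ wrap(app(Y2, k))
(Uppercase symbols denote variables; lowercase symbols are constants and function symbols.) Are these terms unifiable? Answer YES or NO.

Decompose s/1: app(app(n, d), wrap(app(d, R))) ≐ app(app(M, d), wrap(app(d, wrap(wrap(Y2))))).
Decompose app/2: app(n, d) ≐ app(M, d),  wrap(app(d, R)) ≐ wrap(app(d, wrap(wrap(Y2)))).
Decompose app/2: n ≐ M,  d ≐ d.
Bind M := n; no other remaining equation mentions M.
Delete trivial equation d ≐ d.
Decompose wrap/1: app(d, R) ≐ app(d, wrap(wrap(Y2))).
Decompose app/2: d ≐ d,  R ≐ wrap(wrap(Y2)).
Delete trivial equation d ≐ d.
Bind R := wrap(wrap(Y2)); substituting into the one remaining equation that mentions R gives: app(wrap(V), s(V)) ≐ app(wrap(B), s(wrap(wrap(Y2)))).
Decompose app/2: wrap(V) ≐ wrap(B),  s(V) ≐ s(wrap(wrap(Y2))).
Decompose wrap/1: V ≐ B.
Bind V := B; substituting into the one remaining equation that mentions V gives: s(B) ≐ s(wrap(wrap(Y2))).
Decompose s/1: B ≐ wrap(wrap(Y2)).
Bind B := wrap(wrap(Y2)); no other remaining equation mentions B. Substituting into the earlier binding gives V := wrap(wrap(Y2)).
Decompose wrap/1: Y2 ≐ app(Y2, k).
Occurs check fails: Y2 occurs in app(Y2, k); the equation Y2 ≐ app(Y2, k) has no finite solution.

NO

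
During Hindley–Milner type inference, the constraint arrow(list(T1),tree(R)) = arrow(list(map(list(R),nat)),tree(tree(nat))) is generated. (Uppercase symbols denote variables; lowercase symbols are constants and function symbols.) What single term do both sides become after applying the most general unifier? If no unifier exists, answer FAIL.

Decompose arrow/2: list(T1) = list(map(list(R),nat)),  tree(R) = tree(tree(nat)).
Decompose list/1: T1 = map(list(R),nat).
Bind T1 := map(list(R),nat); no other remaining equation mentions T1.
Decompose tree/1: R = tree(nat).
Bind R := tree(nat). Substituting into the earlier binding gives T1 := map(list(tree(nat)),nat).
Applying the MGU to either side gives arrow(list(map(list(tree(nat)),nat)),tree(tree(nat))).

arrow(list(map(list(tree(nat)),nat)),tree(tree(nat)))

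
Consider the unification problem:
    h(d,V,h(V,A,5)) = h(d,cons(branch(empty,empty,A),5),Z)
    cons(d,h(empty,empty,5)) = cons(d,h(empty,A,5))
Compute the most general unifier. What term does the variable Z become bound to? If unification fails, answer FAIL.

Decompose h/3: d = d,  V = cons(branch(empty,empty,A),5),  h(V,A,5) = Z.
Delete trivial equation d = d.
Bind V := cons(branch(empty,empty,A),5); substituting into the one remaining equation that mentions V gives: h(cons(branch(empty,empty,A),5),A,5) = Z.
Bind Z := h(cons(branch(empty,empty,A),5),A,5); no other remaining equation mentions Z.
Decompose cons/2: d = d,  h(empty,empty,5) = h(empty,A,5).
Delete trivial equation d = d.
Decompose h/3: empty = empty,  empty = A,  5 = 5.
Delete trivial equation empty = empty.
Bind A := empty; no other remaining equation mentions A. Substituting into the earlier bindings gives V := cons(branch(empty,empty,empty),5), Z := h(cons(branch(empty,empty,empty),5),empty,5).
Delete trivial equation 5 = 5.
MGU = { V -> cons(branch(empty,empty,empty),5), Z -> h(cons(branch(empty,empty,empty),5),empty,5), A -> empty }, so Z -> h(cons(branch(empty,empty,empty),5),empty,5).

h(cons(branch(empty,empty,empty),5),empty,5)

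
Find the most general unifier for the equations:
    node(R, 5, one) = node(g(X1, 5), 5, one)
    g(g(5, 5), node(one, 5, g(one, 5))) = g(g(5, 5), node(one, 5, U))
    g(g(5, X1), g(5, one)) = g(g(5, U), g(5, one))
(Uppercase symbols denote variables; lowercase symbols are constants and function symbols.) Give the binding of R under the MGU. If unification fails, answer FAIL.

Decompose node/3: R = g(X1, 5),  5 = 5,  one = one.
Bind R := g(X1, 5); no other remaining equation mentions R.
Delete trivial equation 5 = 5.
Delete trivial equation one = one.
Decompose g/2: g(5, 5) = g(5, 5),  node(one, 5, g(one, 5)) = node(one, 5, U).
Delete trivial equation g(5, 5) = g(5, 5).
Decompose node/3: one = one,  5 = 5,  g(one, 5) = U.
Delete trivial equation one = one.
Delete trivial equation 5 = 5.
Bind U := g(one, 5); substituting into the remaining equation gives: g(g(5, X1), g(5, one)) = g(g(5, g(one, 5)), g(5, one)).
Decompose g/2: g(5, X1) = g(5, g(one, 5)),  g(5, one) = g(5, one).
Decompose g/2: 5 = 5,  X1 = g(one, 5).
Delete trivial equation 5 = 5.
Bind X1 := g(one, 5); no other remaining equation mentions X1. Substituting into the earlier binding gives R := g(g(one, 5), 5).
Delete trivial equation g(5, one) = g(5, one).
MGU = { R ↦ g(g(one, 5), 5), U ↦ g(one, 5), X1 ↦ g(one, 5) }, so R ↦ g(g(one, 5), 5).

g(g(one, 5), 5)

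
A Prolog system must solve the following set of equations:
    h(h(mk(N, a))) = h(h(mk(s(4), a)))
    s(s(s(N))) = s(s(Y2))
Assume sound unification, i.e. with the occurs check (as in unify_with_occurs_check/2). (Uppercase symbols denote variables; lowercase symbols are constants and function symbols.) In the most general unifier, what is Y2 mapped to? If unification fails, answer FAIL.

s(s(4))

Decompose h/1: h(mk(N, a)) = h(mk(s(4), a)).
Decompose h/1: mk(N, a) = mk(s(4), a).
Decompose mk/2: N = s(4),  a = a.
Bind N := s(4); substituting into the one remaining equation that mentions N gives: s(s(s(s(4)))) = s(s(Y2)).
Delete trivial equation a = a.
Decompose s/1: s(s(s(4))) = s(Y2).
Decompose s/1: s(s(4)) = Y2.
Bind Y2 := s(s(4)).
MGU = { N = s(4), Y2 = s(s(4)) }, so Y2 = s(s(4)).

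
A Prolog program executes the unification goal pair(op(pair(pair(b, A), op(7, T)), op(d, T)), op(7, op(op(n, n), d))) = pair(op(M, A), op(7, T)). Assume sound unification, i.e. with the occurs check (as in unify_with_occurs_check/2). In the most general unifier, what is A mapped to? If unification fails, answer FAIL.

op(d, op(op(n, n), d))

Decompose pair/2: op(pair(pair(b, A), op(7, T)), op(d, T)) = op(M, A),  op(7, op(op(n, n), d)) = op(7, T).
Decompose op/2: pair(pair(b, A), op(7, T)) = M,  op(d, T) = A.
Bind M := pair(pair(b, A), op(7, T)); no other remaining equation mentions M.
Bind A := op(d, T); no other remaining equation mentions A. Substituting into the earlier binding gives M := pair(pair(b, op(d, T)), op(7, T)).
Decompose op/2: 7 = 7,  op(op(n, n), d) = T.
Delete trivial equation 7 = 7.
Bind T := op(op(n, n), d). Substituting into the earlier bindings gives M := pair(pair(b, op(d, op(op(n, n), d))), op(7, op(op(n, n), d))), A := op(d, op(op(n, n), d)).
MGU = { M = pair(pair(b, op(d, op(op(n, n), d))), op(7, op(op(n, n), d))), A = op(d, op(op(n, n), d)), T = op(op(n, n), d) }, so A = op(d, op(op(n, n), d)).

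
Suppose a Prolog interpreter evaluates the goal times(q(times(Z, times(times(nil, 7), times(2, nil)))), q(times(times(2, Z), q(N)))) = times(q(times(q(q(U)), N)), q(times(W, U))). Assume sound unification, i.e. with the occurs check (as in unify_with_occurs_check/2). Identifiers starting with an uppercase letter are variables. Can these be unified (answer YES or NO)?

Decompose times/2: q(times(Z, times(times(nil, 7), times(2, nil)))) = q(times(q(q(U)), N)),  q(times(times(2, Z), q(N))) = q(times(W, U)).
Decompose q/1: times(Z, times(times(nil, 7), times(2, nil))) = times(q(q(U)), N).
Decompose times/2: Z = q(q(U)),  times(times(nil, 7), times(2, nil)) = N.
Bind Z := q(q(U)); substituting into the one remaining equation that mentions Z gives: q(times(times(2, q(q(U))), q(N))) = q(times(W, U)).
Bind N := times(times(nil, 7), times(2, nil)); substituting into the remaining equation gives: q(times(times(2, q(q(U))), q(times(times(nil, 7), times(2, nil))))) = q(times(W, U)).
Decompose q/1: times(times(2, q(q(U))), q(times(times(nil, 7), times(2, nil)))) = times(W, U).
Decompose times/2: times(2, q(q(U))) = W,  q(times(times(nil, 7), times(2, nil))) = U.
Bind W := times(2, q(q(U))); no other remaining equation mentions W.
Bind U := q(times(times(nil, 7), times(2, nil))). Substituting into the earlier bindings gives Z := q(q(q(times(times(nil, 7), times(2, nil))))), W := times(2, q(q(q(times(times(nil, 7), times(2, nil)))))).
No equations remain and no clash or occurs-check failure arose, so a unifier exists.

YES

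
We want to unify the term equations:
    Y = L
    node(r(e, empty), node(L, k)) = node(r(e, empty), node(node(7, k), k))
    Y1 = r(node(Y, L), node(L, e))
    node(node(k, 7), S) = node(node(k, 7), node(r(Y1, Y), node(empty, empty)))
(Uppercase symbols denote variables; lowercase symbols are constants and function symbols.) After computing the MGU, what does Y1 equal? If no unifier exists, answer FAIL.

r(node(node(7, k), node(7, k)), node(node(7, k), e))

Bind Y := L; substituting into the 2 remaining equations that mention Y gives: Y1 = r(node(L, L), node(L, e)),  node(node(k, 7), S) = node(node(k, 7), node(r(Y1, L), node(empty, empty))).
Decompose node/2: r(e, empty) = r(e, empty),  node(L, k) = node(node(7, k), k).
Delete trivial equation r(e, empty) = r(e, empty).
Decompose node/2: L = node(7, k),  k = k.
Bind L := node(7, k); substituting into the 2 remaining equations that mention L gives: Y1 = r(node(node(7, k), node(7, k)), node(node(7, k), e)),  node(node(k, 7), S) = node(node(k, 7), node(r(Y1, node(7, k)), node(empty, empty))). Substituting into the earlier binding gives Y := node(7, k).
Delete trivial equation k = k.
Bind Y1 := r(node(node(7, k), node(7, k)), node(node(7, k), e)); substituting into the remaining equation gives: node(node(k, 7), S) = node(node(k, 7), node(r(r(node(node(7, k), node(7, k)), node(node(7, k), e)), node(7, k)), node(empty, empty))).
Decompose node/2: node(k, 7) = node(k, 7),  S = node(r(r(node(node(7, k), node(7, k)), node(node(7, k), e)), node(7, k)), node(empty, empty)).
Delete trivial equation node(k, 7) = node(k, 7).
Bind S := node(r(r(node(node(7, k), node(7, k)), node(node(7, k), e)), node(7, k)), node(empty, empty)).
MGU = { Y := node(7, k), L := node(7, k), Y1 := r(node(node(7, k), node(7, k)), node(node(7, k), e)), S := node(r(r(node(node(7, k), node(7, k)), node(node(7, k), e)), node(7, k)), node(empty, empty)) }, so Y1 := r(node(node(7, k), node(7, k)), node(node(7, k), e)).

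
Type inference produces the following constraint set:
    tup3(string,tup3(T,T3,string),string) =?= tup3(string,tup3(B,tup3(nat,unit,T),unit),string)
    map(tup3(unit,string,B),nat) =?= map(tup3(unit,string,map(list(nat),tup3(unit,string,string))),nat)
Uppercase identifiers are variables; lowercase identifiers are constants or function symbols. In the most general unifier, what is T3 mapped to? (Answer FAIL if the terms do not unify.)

Decompose tup3/3: string =?= string,  tup3(T,T3,string) =?= tup3(B,tup3(nat,unit,T),unit),  string =?= string.
Delete trivial equation string =?= string.
Decompose tup3/3: T =?= B,  T3 =?= tup3(nat,unit,T),  string =?= unit.
Bind T := B; substituting into the one remaining equation that mentions T gives: T3 =?= tup3(nat,unit,B).
Bind T3 := tup3(nat,unit,B); no other remaining equation mentions T3.
Clash: constants string and unit differ; no unifier exists.

FAIL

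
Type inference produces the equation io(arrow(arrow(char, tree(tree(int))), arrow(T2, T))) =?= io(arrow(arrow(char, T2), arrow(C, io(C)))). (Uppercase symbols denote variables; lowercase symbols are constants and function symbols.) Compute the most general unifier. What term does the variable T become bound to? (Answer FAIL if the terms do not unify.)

io(tree(tree(int)))

Decompose io/1: arrow(arrow(char, tree(tree(int))), arrow(T2, T)) =?= arrow(arrow(char, T2), arrow(C, io(C))).
Decompose arrow/2: arrow(char, tree(tree(int))) =?= arrow(char, T2),  arrow(T2, T) =?= arrow(C, io(C)).
Decompose arrow/2: char =?= char,  tree(tree(int)) =?= T2.
Delete trivial equation char =?= char.
Bind T2 := tree(tree(int)); substituting into the remaining equation gives: arrow(tree(tree(int)), T) =?= arrow(C, io(C)).
Decompose arrow/2: tree(tree(int)) =?= C,  T =?= io(C).
Bind C := tree(tree(int)); substituting into the remaining equation gives: T =?= io(tree(tree(int))).
Bind T := io(tree(tree(int))).
MGU = { T2 -> tree(tree(int)), C -> tree(tree(int)), T -> io(tree(tree(int))) }, so T -> io(tree(tree(int))).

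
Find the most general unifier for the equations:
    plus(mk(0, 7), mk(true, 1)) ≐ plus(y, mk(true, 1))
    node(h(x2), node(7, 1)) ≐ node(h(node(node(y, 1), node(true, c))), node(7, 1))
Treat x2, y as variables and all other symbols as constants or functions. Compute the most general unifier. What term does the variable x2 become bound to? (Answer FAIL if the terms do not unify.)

node(node(mk(0, 7), 1), node(true, c))

Decompose plus/2: mk(0, 7) ≐ y,  mk(true, 1) ≐ mk(true, 1).
Bind y := mk(0, 7); substituting into the one remaining equation that mentions y gives: node(h(x2), node(7, 1)) ≐ node(h(node(node(mk(0, 7), 1), node(true, c))), node(7, 1)).
Delete trivial equation mk(true, 1) ≐ mk(true, 1).
Decompose node/2: h(x2) ≐ h(node(node(mk(0, 7), 1), node(true, c))),  node(7, 1) ≐ node(7, 1).
Decompose h/1: x2 ≐ node(node(mk(0, 7), 1), node(true, c)).
Bind x2 := node(node(mk(0, 7), 1), node(true, c)); no other remaining equation mentions x2.
Delete trivial equation node(7, 1) ≐ node(7, 1).
MGU = { y := mk(0, 7), x2 := node(node(mk(0, 7), 1), node(true, c)) }, so x2 := node(node(mk(0, 7), 1), node(true, c)).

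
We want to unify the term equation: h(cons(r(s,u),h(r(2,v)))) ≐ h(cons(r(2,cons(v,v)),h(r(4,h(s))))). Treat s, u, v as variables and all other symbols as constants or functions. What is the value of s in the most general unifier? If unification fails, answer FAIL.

Decompose h/1: cons(r(s,u),h(r(2,v))) ≐ cons(r(2,cons(v,v)),h(r(4,h(s)))).
Decompose cons/2: r(s,u) ≐ r(2,cons(v,v)),  h(r(2,v)) ≐ h(r(4,h(s))).
Decompose r/2: s ≐ 2,  u ≐ cons(v,v).
Bind s := 2; substituting into the one remaining equation that mentions s gives: h(r(2,v)) ≐ h(r(4,h(2))).
Bind u := cons(v,v); no other remaining equation mentions u.
Decompose h/1: r(2,v) ≐ r(4,h(2)).
Decompose r/2: 2 ≐ 4,  v ≐ h(2).
Clash: constants 2 and 4 differ; no unifier exists.

FAIL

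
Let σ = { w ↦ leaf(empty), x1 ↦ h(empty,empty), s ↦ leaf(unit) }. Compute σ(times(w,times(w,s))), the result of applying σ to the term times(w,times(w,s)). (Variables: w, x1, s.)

times(leaf(empty),times(leaf(empty),leaf(unit)))

Replace each occurrence of w with leaf(empty).
Replace each occurrence of s with leaf(unit).
Result: times(leaf(empty),times(leaf(empty),leaf(unit))).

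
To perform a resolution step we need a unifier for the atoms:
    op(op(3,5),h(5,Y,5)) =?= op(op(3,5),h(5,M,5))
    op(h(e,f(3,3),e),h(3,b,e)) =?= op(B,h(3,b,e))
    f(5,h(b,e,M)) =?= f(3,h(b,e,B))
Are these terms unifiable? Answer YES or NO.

NO

Decompose op/2: op(3,5) =?= op(3,5),  h(5,Y,5) =?= h(5,M,5).
Delete trivial equation op(3,5) =?= op(3,5).
Decompose h/3: 5 =?= 5,  Y =?= M,  5 =?= 5.
Delete trivial equation 5 =?= 5.
Bind Y := M; no other remaining equation mentions Y.
Delete trivial equation 5 =?= 5.
Decompose op/2: h(e,f(3,3),e) =?= B,  h(3,b,e) =?= h(3,b,e).
Bind B := h(e,f(3,3),e); substituting into the one remaining equation that mentions B gives: f(5,h(b,e,M)) =?= f(3,h(b,e,h(e,f(3,3),e))).
Delete trivial equation h(3,b,e) =?= h(3,b,e).
Decompose f/2: 5 =?= 3,  h(b,e,M) =?= h(b,e,h(e,f(3,3),e)).
Clash: constants 5 and 3 differ; no unifier exists.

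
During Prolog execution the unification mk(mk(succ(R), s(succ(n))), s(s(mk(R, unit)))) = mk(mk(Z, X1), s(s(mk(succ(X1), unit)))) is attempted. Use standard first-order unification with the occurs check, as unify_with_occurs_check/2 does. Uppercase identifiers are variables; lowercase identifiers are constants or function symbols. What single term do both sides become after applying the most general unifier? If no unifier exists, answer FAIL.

mk(mk(succ(succ(s(succ(n)))), s(succ(n))), s(s(mk(succ(s(succ(n))), unit))))

Decompose mk/2: mk(succ(R), s(succ(n))) = mk(Z, X1),  s(s(mk(R, unit))) = s(s(mk(succ(X1), unit))).
Decompose mk/2: succ(R) = Z,  s(succ(n)) = X1.
Bind Z := succ(R); no other remaining equation mentions Z.
Bind X1 := s(succ(n)); substituting into the remaining equation gives: s(s(mk(R, unit))) = s(s(mk(succ(s(succ(n))), unit))).
Decompose s/1: s(mk(R, unit)) = s(mk(succ(s(succ(n))), unit)).
Decompose s/1: mk(R, unit) = mk(succ(s(succ(n))), unit).
Decompose mk/2: R = succ(s(succ(n))),  unit = unit.
Bind R := succ(s(succ(n))); no other remaining equation mentions R. Substituting into the earlier binding gives Z := succ(succ(s(succ(n)))).
Delete trivial equation unit = unit.
Applying the MGU to either side gives mk(mk(succ(succ(s(succ(n)))), s(succ(n))), s(s(mk(succ(s(succ(n))), unit)))).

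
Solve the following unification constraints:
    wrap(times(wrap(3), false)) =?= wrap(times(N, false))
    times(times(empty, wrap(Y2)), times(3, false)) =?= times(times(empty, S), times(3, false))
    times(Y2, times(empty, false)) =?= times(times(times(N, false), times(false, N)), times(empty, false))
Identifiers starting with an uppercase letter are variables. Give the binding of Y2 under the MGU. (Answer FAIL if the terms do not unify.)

Decompose wrap/1: times(wrap(3), false) =?= times(N, false).
Decompose times/2: wrap(3) =?= N,  false =?= false.
Bind N := wrap(3); substituting into the one remaining equation that mentions N gives: times(Y2, times(empty, false)) =?= times(times(times(wrap(3), false), times(false, wrap(3))), times(empty, false)).
Delete trivial equation false =?= false.
Decompose times/2: times(empty, wrap(Y2)) =?= times(empty, S),  times(3, false) =?= times(3, false).
Decompose times/2: empty =?= empty,  wrap(Y2) =?= S.
Delete trivial equation empty =?= empty.
Bind S := wrap(Y2); no other remaining equation mentions S.
Delete trivial equation times(3, false) =?= times(3, false).
Decompose times/2: Y2 =?= times(times(wrap(3), false), times(false, wrap(3))),  times(empty, false) =?= times(empty, false).
Bind Y2 := times(times(wrap(3), false), times(false, wrap(3))); no other remaining equation mentions Y2. Substituting into the earlier binding gives S := wrap(times(times(wrap(3), false), times(false, wrap(3)))).
Delete trivial equation times(empty, false) =?= times(empty, false).
MGU = { N := wrap(3), S := wrap(times(times(wrap(3), false), times(false, wrap(3)))), Y2 := times(times(wrap(3), false), times(false, wrap(3))) }, so Y2 := times(times(wrap(3), false), times(false, wrap(3))).

times(times(wrap(3), false), times(false, wrap(3)))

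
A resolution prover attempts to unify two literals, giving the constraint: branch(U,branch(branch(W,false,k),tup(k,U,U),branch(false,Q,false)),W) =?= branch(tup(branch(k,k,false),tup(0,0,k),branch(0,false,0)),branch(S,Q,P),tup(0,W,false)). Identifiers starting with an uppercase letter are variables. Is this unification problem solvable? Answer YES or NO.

NO

Decompose branch/3: U =?= tup(branch(k,k,false),tup(0,0,k),branch(0,false,0)),  branch(branch(W,false,k),tup(k,U,U),branch(false,Q,false)) =?= branch(S,Q,P),  W =?= tup(0,W,false).
Bind U := tup(branch(k,k,false),tup(0,0,k),branch(0,false,0)); substituting into the one remaining equation that mentions U gives: branch(branch(W,false,k),tup(k,tup(branch(k,k,false),tup(0,0,k),branch(0,false,0)),tup(branch(k,k,false),tup(0,0,k),branch(0,false,0))),branch(false,Q,false)) =?= branch(S,Q,P).
Decompose branch/3: branch(W,false,k) =?= S,  tup(k,tup(branch(k,k,false),tup(0,0,k),branch(0,false,0)),tup(branch(k,k,false),tup(0,0,k),branch(0,false,0))) =?= Q,  branch(false,Q,false) =?= P.
Bind S := branch(W,false,k); no other remaining equation mentions S.
Bind Q := tup(k,tup(branch(k,k,false),tup(0,0,k),branch(0,false,0)),tup(branch(k,k,false),tup(0,0,k),branch(0,false,0))); substituting into the one remaining equation that mentions Q gives: branch(false,tup(k,tup(branch(k,k,false),tup(0,0,k),branch(0,false,0)),tup(branch(k,k,false),tup(0,0,k),branch(0,false,0))),false) =?= P.
Bind P := branch(false,tup(k,tup(branch(k,k,false),tup(0,0,k),branch(0,false,0)),tup(branch(k,k,false),tup(0,0,k),branch(0,false,0))),false); no other remaining equation mentions P.
Occurs check fails: W occurs in tup(0,W,false); the equation W =?= tup(0,W,false) has no finite solution.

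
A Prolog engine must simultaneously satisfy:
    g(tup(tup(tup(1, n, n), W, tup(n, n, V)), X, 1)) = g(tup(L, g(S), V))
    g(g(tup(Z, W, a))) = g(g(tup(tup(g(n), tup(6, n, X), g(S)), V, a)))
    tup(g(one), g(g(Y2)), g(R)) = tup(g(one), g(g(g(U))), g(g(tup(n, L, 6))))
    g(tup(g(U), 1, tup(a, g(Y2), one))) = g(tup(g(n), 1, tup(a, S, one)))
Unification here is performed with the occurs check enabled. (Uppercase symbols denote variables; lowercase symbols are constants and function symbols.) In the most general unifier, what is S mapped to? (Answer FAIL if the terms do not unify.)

Decompose g/1: tup(tup(tup(1, n, n), W, tup(n, n, V)), X, 1) = tup(L, g(S), V).
Decompose tup/3: tup(tup(1, n, n), W, tup(n, n, V)) = L,  X = g(S),  1 = V.
Bind L := tup(tup(1, n, n), W, tup(n, n, V)); substituting into the one remaining equation that mentions L gives: tup(g(one), g(g(Y2)), g(R)) = tup(g(one), g(g(g(U))), g(g(tup(n, tup(tup(1, n, n), W, tup(n, n, V)), 6)))).
Bind X := g(S); substituting into the one remaining equation that mentions X gives: g(g(tup(Z, W, a))) = g(g(tup(tup(g(n), tup(6, n, g(S)), g(S)), V, a))).
Bind V := 1; substituting into the 2 remaining equations that mention V gives: g(g(tup(Z, W, a))) = g(g(tup(tup(g(n), tup(6, n, g(S)), g(S)), 1, a))),  tup(g(one), g(g(Y2)), g(R)) = tup(g(one), g(g(g(U))), g(g(tup(n, tup(tup(1, n, n), W, tup(n, n, 1)), 6)))). Substituting into the earlier binding gives L := tup(tup(1, n, n), W, tup(n, n, 1)).
Decompose g/1: g(tup(Z, W, a)) = g(tup(tup(g(n), tup(6, n, g(S)), g(S)), 1, a)).
Decompose g/1: tup(Z, W, a) = tup(tup(g(n), tup(6, n, g(S)), g(S)), 1, a).
Decompose tup/3: Z = tup(g(n), tup(6, n, g(S)), g(S)),  W = 1,  a = a.
Bind Z := tup(g(n), tup(6, n, g(S)), g(S)); no other remaining equation mentions Z.
Bind W := 1; substituting into the one remaining equation that mentions W gives: tup(g(one), g(g(Y2)), g(R)) = tup(g(one), g(g(g(U))), g(g(tup(n, tup(tup(1, n, n), 1, tup(n, n, 1)), 6)))). Substituting into the earlier binding gives L := tup(tup(1, n, n), 1, tup(n, n, 1)).
Delete trivial equation a = a.
Decompose tup/3: g(one) = g(one),  g(g(Y2)) = g(g(g(U))),  g(R) = g(g(tup(n, tup(tup(1, n, n), 1, tup(n, n, 1)), 6))).
Delete trivial equation g(one) = g(one).
Decompose g/1: g(Y2) = g(g(U)).
Decompose g/1: Y2 = g(U).
Bind Y2 := g(U); substituting into the one remaining equation that mentions Y2 gives: g(tup(g(U), 1, tup(a, g(g(U)), one))) = g(tup(g(n), 1, tup(a, S, one))).
Decompose g/1: R = g(tup(n, tup(tup(1, n, n), 1, tup(n, n, 1)), 6)).
Bind R := g(tup(n, tup(tup(1, n, n), 1, tup(n, n, 1)), 6)); no other remaining equation mentions R.
Decompose g/1: tup(g(U), 1, tup(a, g(g(U)), one)) = tup(g(n), 1, tup(a, S, one)).
Decompose tup/3: g(U) = g(n),  1 = 1,  tup(a, g(g(U)), one) = tup(a, S, one).
Decompose g/1: U = n.
Bind U := n; substituting into the one remaining equation that mentions U gives: tup(a, g(g(n)), one) = tup(a, S, one). Substituting into the earlier binding gives Y2 := g(n).
Delete trivial equation 1 = 1.
Decompose tup/3: a = a,  g(g(n)) = S,  one = one.
Delete trivial equation a = a.
Bind S := g(g(n)); no other remaining equation mentions S. Substituting into the earlier bindings gives X := g(g(g(n))), Z := tup(g(n), tup(6, n, g(g(g(n)))), g(g(g(n)))).
Delete trivial equation one = one.
MGU = { L -> tup(tup(1, n, n), 1, tup(n, n, 1)), X -> g(g(g(n))), V -> 1, Z -> tup(g(n), tup(6, n, g(g(g(n)))), g(g(g(n)))), W -> 1, Y2 -> g(n), R -> g(tup(n, tup(tup(1, n, n), 1, tup(n, n, 1)), 6)), U -> n, S -> g(g(n)) }, so S -> g(g(n)).

g(g(n))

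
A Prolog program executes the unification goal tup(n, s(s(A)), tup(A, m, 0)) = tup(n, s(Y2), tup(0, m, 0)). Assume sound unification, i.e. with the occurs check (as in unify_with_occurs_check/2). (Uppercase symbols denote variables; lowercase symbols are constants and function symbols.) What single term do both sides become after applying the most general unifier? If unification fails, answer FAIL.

Decompose tup/3: n = n,  s(s(A)) = s(Y2),  tup(A, m, 0) = tup(0, m, 0).
Delete trivial equation n = n.
Decompose s/1: s(A) = Y2.
Bind Y2 := s(A); no other remaining equation mentions Y2.
Decompose tup/3: A = 0,  m = m,  0 = 0.
Bind A := 0; no other remaining equation mentions A. Substituting into the earlier binding gives Y2 := s(0).
Delete trivial equation m = m.
Delete trivial equation 0 = 0.
Applying the MGU to either side gives tup(n, s(s(0)), tup(0, m, 0)).

tup(n, s(s(0)), tup(0, m, 0))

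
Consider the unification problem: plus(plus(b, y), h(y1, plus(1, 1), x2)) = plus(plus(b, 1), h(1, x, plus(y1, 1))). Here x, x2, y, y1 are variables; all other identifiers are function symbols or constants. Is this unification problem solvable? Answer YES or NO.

YES

Decompose plus/2: plus(b, y) = plus(b, 1),  h(y1, plus(1, 1), x2) = h(1, x, plus(y1, 1)).
Decompose plus/2: b = b,  y = 1.
Delete trivial equation b = b.
Bind y := 1; no other remaining equation mentions y.
Decompose h/3: y1 = 1,  plus(1, 1) = x,  x2 = plus(y1, 1).
Bind y1 := 1; substituting into the one remaining equation that mentions y1 gives: x2 = plus(1, 1).
Bind x := plus(1, 1); no other remaining equation mentions x.
Bind x2 := plus(1, 1).
No equations remain and no clash or occurs-check failure arose, so a unifier exists.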